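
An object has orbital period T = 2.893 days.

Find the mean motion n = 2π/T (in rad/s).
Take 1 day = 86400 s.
T = 2.893 days = 249955 s
n = 2π / 249955 s = 2.51372 × 10^-5 rad/s ≈ 2.514 × 10^-5 rad/s

Final answer: n = 2.514 × 10^-5 rad/s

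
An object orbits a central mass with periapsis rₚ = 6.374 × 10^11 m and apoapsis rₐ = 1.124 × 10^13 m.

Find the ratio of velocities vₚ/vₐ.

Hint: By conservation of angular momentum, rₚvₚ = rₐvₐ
rₚ = 6.374 × 10^11 m
rₐ = 1.124 × 10^13 m
rₚvₚ = rₐvₐ  ⇒  vₚ/vₐ = rₐ/rₚ
vₚ/vₐ = (1.124 × 10^13) / (6.374 × 10^11) = 17.6341

Final answer: vₚ/vₐ = 17.63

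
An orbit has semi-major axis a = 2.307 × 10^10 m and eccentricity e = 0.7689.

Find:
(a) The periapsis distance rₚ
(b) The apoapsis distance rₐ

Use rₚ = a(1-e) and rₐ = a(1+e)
a = 2.307 × 10^10 m
e = 0.7689:  1 − e = 0.2311,  1 + e = 1.7689
(a) rₚ = a(1 − e) = 2.307 × 10^10 m × 0.2311 = 5.33148 × 10^9 m ≈ 5.331 × 10^9 m
(b) rₐ = a(1 + e) = 2.307 × 10^10 m × 1.7689 = 4.08085 × 10^10 m ≈ 4.081 × 10^10 m

Final answer:
(a) rₚ = 5.331 × 10^9 m
(b) rₐ = 4.081 × 10^10 m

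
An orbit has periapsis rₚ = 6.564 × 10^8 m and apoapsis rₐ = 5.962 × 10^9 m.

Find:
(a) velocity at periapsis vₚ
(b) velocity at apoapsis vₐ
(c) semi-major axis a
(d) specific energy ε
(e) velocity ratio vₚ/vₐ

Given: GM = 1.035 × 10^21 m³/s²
rₚ = 6.564 × 10^8 m
rₐ = 5.962 × 10^9 m
GM = 1.035 × 10^21 m³/s²
a = (rₚ + rₐ)/2 = 3.3092 × 10^9 m
e = (rₐ − rₚ)/(rₐ + rₚ) = (5.3056 × 10^9) / (6.6184 × 10^9) = 0.801644
(a) vₚ² = GM (2/rₚ − 1/a) = 1.035 × 10^21 × (3.04692 × 10^-9 − 3.02188 × 10^-10) = 2.8408 × 10^12 m²/s²;  vₚ = 1.68547 × 10^6 m/s ≈ 1685 km/s
(b) vₐ² = GM (2/rₐ − 1/a) = 1.035 × 10^21 × (3.35458 × 10^-10 − 3.02188 × 10^-10) = 3.44345 × 10^10 m²/s²;  vₐ = 185565 m/s ≈ 185.6 km/s
(c) a = 3.3092 × 10^9 m ≈ 3.309 × 10^9 m
(d) 2a = 6.6184 × 10^9 m;  ε = −GM/(2a) = -1.56382 × 10^11 J/kg ≈ -156.4 GJ/kg
(e) vₚ/vₐ = rₐ/rₚ (angular momentum) = (5.962 × 10^9) / (6.564 × 10^8) = 9.08288 ≈ 9.083

Final answer:
(a) velocity at periapsis vₚ = 1685 km/s
(b) velocity at apoapsis vₐ = 185.6 km/s
(c) semi-major axis a = 3.309 × 10^9 m
(d) specific energy ε = -156.4 GJ/kg
(e) velocity ratio vₚ/vₐ = 9.083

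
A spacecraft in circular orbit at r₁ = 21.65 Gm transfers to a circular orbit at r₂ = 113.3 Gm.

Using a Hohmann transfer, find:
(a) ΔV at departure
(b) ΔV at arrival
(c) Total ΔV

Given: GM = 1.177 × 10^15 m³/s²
r₁ = 21.65 Gm = 2.165 × 10^10 m
r₂ = 113.3 Gm = 1.133 × 10^11 m
GM = 1.177 × 10^15 m³/s²
Transfer ellipse: a_t = (r₁ + r₂)/2 = 6.7475 × 10^10 m
Circular speed at r₁: v₁ = √(GM/r₁) = 233.163 m/s
Transfer speed at r₁ (periapsis): v₁ₜ = √(GM(2/r₁ − 1/a_t)) = 302.136 m/s
(a) ΔV₁ = v₁ₜ − v₁ = 68.9734 m/s ≈ 68.97 m/s
Circular speed at r₂: v₂ = √(GM/r₂) = 101.923 m/s
Transfer speed at r₂ (apoapsis): v₂ₜ = √(GM(2/r₂ − 1/a_t)) = 57.7339 m/s
(b) ΔV₂ = v₂ − v₂ₜ = 44.1894 m/s ≈ 44.19 m/s
(c) ΔV_total = ΔV₁ + ΔV₂ = 113.163 m/s ≈ 113.2 m/s

Final answer:
(a) ΔV₁ = 68.97 m/s
(b) ΔV₂ = 44.19 m/s
(c) ΔV_total = 113.2 m/s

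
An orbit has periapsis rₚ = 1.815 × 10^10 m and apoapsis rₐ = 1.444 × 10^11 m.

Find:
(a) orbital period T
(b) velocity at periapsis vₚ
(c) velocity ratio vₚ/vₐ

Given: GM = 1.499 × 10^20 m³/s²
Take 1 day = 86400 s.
rₚ = 1.815 × 10^10 m
rₐ = 1.444 × 10^11 m
GM = 1.499 × 10^20 m³/s²
a = (rₚ + rₐ)/2 = 8.1275 × 10^10 m
e = (rₐ − rₚ)/(rₐ + rₚ) = (1.2625 × 10^11) / (1.6255 × 10^11) = 0.776684
(a) a³ = 5.36872 × 10^32 m³;  T = 2π √(a³/GM) = 2π × 1.89249 × 10^6 s = 1.18909 × 10^7 s ≈ 137.6 days
(b) vₚ² = GM (2/rₚ − 1/a) = 1.499 × 10^20 × (1.10193 × 10^-10 − 1.23039 × 10^-11) = 1.46736 × 10^10 m²/s²;  vₚ = 121134 m/s ≈ 121.1 km/s
(c) vₚ/vₐ = rₐ/rₚ (angular momentum) = (1.444 × 10^11) / (1.815 × 10^10) = 7.95592 ≈ 7.956

Final answer:
(a) orbital period T = 137.6 days
(b) velocity at periapsis vₚ = 121.1 km/s
(c) velocity ratio vₚ/vₐ = 7.956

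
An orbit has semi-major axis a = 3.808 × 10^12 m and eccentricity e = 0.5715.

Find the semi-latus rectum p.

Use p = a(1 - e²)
a = 3.808 × 10^12 m
e = 0.5715,  e² = 0.326612,  1 − e² = 0.673388
p = a(1 − e²) = 3.808 × 10^12 m × 0.673388 = 2.56426 × 10^12 m ≈ 2.564 × 10^12 m

Final answer: p = 2.564 × 10^12 m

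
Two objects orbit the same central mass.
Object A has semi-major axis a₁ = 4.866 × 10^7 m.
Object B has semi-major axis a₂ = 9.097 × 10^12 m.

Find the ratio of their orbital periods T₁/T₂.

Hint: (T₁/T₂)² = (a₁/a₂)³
a₁ = 4.866 × 10^7 m
a₂ = 9.097 × 10^12 m
a₁/a₂ = 5.34902 × 10^-6
T₁/T₂ = (a₁/a₂)^(3/2) = (5.34902 × 10^-6)^1.5 = 1.23712 × 10^-8

Final answer: T₁/T₂ = 1.237 × 10^-8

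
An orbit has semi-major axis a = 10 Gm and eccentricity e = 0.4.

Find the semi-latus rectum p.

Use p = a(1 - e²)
a = 10 Gm = 1 × 10^10 m
e = 0.4,  e² = 0.16,  1 − e² = 0.84
p = a(1 − e²) = 1 × 10^10 m × 0.84 = 8.4 × 10^9 m ≈ 8.4 Gm

Final answer: p = 8.4 Gm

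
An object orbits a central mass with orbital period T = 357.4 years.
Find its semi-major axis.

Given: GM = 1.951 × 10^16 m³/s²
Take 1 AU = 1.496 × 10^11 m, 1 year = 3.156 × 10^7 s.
T = 357.4 years = 1.12795 × 10^10 s
GM = 1.951 × 10^16 m³/s²
Kepler's third law: a³ = GM T² / (4π²)
T² = 1.27228 × 10^20 s²
a³ = (1.951 × 10^16) × (1.27228 × 10^20) / (4π²) = 6.28754 × 10^34 m³
a = (a³)^(1/3) = 3.97643 × 10^11 m ≈ 2.658 AU

Final answer: 2.658 AU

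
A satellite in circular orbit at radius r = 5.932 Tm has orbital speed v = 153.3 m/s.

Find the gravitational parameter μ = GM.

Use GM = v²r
r = 5.932 Tm = 5.932 × 10^12 m
v = 153.3 m/s
v² = 23500.9 m²/s²
GM = v²r = 23500.9 × 5.932 × 10^12 = 1.39407 × 10^17 m³/s²
GM ≈ 1.394 × 10^17 m³/s²

Final answer: GM = 1.394 × 10^17 m³/s²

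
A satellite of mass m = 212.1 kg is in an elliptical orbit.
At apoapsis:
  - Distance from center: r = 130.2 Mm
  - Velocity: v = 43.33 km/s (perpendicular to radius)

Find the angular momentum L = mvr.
r = 130.2 Mm = 1.302 × 10^8 m
v = 43.33 km/s = 43330 m/s
vr = 43330 × 1.302 × 10^8 = 5.64157 × 10^12 m²/s
L = m × vr = 212.1 × 5.64157 × 10^12 = 1.19658 × 10^15 kg·m²/s ≈ 1.197 × 10^15 kg·m²/s

Final answer: L = 1.197 × 10^15 kg·m²/s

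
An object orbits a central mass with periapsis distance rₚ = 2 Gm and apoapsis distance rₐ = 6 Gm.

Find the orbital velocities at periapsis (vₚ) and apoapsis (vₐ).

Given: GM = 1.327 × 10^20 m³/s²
rₚ = 2 Gm = 2 × 10^9 m
rₐ = 6 Gm = 6 × 10^9 m
GM = 1.327 × 10^20 m³/s²
a = (rₚ + rₐ)/2 = 4 × 10^9 m
Vis-viva: v² = GM (2/r − 1/a)
vₚ² = 1.327 × 10^20 × (1 × 10^-9 − 2.5 × 10^-10) = 9.9525 × 10^10 m²/s²
vₚ = 315476 m/s ≈ 315.5 km/s
vₐ² = 1.327 × 10^20 × (3.33333 × 10^-10 − 2.5 × 10^-10) = 1.10583 × 10^10 m²/s²
vₐ = 105159 m/s ≈ 105.2 km/s

Final answer: vₚ = 315.5 km/s, vₐ = 105.2 km/s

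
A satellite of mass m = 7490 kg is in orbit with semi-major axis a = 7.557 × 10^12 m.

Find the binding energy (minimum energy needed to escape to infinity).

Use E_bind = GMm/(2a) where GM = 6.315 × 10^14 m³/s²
a = 7.557 × 10^12 m
GM = 6.315 × 10^14 m³/s²
m = 7490 kg
GMm = 6.315 × 10^14 × 7490 = 4.72994 × 10^18 m³·kg/s²
2a = 1.5114 × 10^13 m
E_bind = GMm/(2a) = 312951 J ≈ 313 kJ

Final answer: 313 kJ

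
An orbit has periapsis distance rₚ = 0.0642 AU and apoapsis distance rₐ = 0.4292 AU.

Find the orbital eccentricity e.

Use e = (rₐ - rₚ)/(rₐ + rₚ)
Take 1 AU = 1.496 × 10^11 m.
rₚ = 0.0642 AU = 9.60432 × 10^9 m
rₐ = 0.4292 AU = 6.42083 × 10^10 m
rₐ − rₚ = 5.4604 × 10^10 m
rₐ + rₚ = 7.38126 × 10^10 m
e = (rₐ − rₚ)/(rₐ + rₚ) = 0.739765

Final answer: e = 0.7398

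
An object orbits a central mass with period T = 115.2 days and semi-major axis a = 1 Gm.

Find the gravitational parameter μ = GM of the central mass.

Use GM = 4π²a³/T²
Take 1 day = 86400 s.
T = 115.2 days = 9.95328 × 10^6 s
a = 1 Gm = 1 × 10^9 m
a³ = 1 × 10^27 m³
T² = 9.90678 × 10^13 s²
GM = 4π² × (1 × 10^27) / (9.90678 × 10^13) = 3.98499 × 10^14 m³/s²
GM ≈ 3.985 × 10^14 m³/s²

Final answer: GM = 3.985 × 10^14 m³/s²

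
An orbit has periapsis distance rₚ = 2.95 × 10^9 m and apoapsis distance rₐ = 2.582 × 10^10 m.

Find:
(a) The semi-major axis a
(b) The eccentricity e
rₚ = 2.95 × 10^9 m
rₐ = 2.582 × 10^10 m
(a) a = (rₚ + rₐ)/2 = 1.4385 × 10^10 m ≈ 1.438 × 10^10 m
(b) e = (rₐ − rₚ)/(rₐ + rₚ) = (2.287 × 10^10) / (2.877 × 10^10) = 0.794925

Final answer:
(a) a = 1.438 × 10^10 m
(b) e = 0.7949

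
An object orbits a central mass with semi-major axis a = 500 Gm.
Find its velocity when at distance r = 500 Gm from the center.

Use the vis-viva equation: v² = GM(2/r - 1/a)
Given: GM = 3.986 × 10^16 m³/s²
a = 500 Gm = 5 × 10^11 m
r = 500 Gm = 5 × 10^11 m
GM = 3.986 × 10^16 m³/s²
2/r − 1/a = 4 × 10^-12 − 2 × 10^-12 = 2 × 10^-12 m⁻¹
v² = GM (2/r − 1/a) = 79720 m²/s²
v = 282.347 m/s ≈ 282.3 m/s

Final answer: 282.3 m/s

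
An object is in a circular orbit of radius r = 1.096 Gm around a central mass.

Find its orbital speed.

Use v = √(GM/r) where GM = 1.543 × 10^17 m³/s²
r = 1.096 Gm = 1.096 × 10^9 m
GM = 1.543 × 10^17 m³/s²
GM/r = (1.543 × 10^17) / (1.096 × 10^9) = 1.40785 × 10^8 m²/s²
v = √(GM/r) = 11865.3 m/s ≈ 11.87 km/s

Final answer: 11.87 km/s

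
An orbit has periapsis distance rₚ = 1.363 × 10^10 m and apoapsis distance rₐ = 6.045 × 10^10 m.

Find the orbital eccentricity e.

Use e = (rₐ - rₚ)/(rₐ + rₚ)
rₚ = 1.363 × 10^10 m
rₐ = 6.045 × 10^10 m
rₐ − rₚ = 4.682 × 10^10 m
rₐ + rₚ = 7.408 × 10^10 m
e = (rₐ − rₚ)/(rₐ + rₚ) = 0.632019

Final answer: e = 0.632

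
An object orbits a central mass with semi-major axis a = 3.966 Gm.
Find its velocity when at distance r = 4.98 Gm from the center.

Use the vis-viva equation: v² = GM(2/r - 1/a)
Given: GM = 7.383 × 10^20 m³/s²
a = 3.966 Gm = 3.966 × 10^9 m
r = 4.98 Gm = 4.98 × 10^9 m
GM = 7.383 × 10^20 m³/s²
2/r − 1/a = 4.01606 × 10^-10 − 2.52143 × 10^-10 = 1.49463 × 10^-10 m⁻¹
v² = GM (2/r − 1/a) = 1.10349 × 10^11 m²/s²
v = 332188 m/s ≈ 332.2 km/s

Final answer: 332.2 km/s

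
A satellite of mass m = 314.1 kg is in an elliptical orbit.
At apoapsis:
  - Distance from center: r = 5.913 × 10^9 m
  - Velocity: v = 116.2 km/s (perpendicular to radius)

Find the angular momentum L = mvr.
r = 5.913 × 10^9 m
v = 116.2 km/s = 116200 m/s
vr = 116200 × 5.913 × 10^9 = 6.87091 × 10^14 m²/s
L = m × vr = 314.1 × 6.87091 × 10^14 = 2.15815 × 10^17 kg·m²/s ≈ 2.158 × 10^17 kg·m²/s

Final answer: L = 2.158 × 10^17 kg·m²/s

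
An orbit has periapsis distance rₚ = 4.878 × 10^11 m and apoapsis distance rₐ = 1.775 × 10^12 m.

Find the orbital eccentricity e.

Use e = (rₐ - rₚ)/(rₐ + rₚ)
rₚ = 4.878 × 10^11 m
rₐ = 1.775 × 10^12 m
rₐ − rₚ = 1.2872 × 10^12 m
rₐ + rₚ = 2.2628 × 10^12 m
e = (rₐ − rₚ)/(rₐ + rₚ) = 0.568853

Final answer: e = 0.5689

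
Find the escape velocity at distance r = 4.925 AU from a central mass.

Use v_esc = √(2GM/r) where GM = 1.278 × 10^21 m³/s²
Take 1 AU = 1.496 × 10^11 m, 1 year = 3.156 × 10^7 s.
r = 4.925 AU = 7.3678 × 10^11 m
GM = 1.278 × 10^21 m³/s²
2GM/r = 2 × (1.278 × 10^21) / (7.3678 × 10^11) = 3.46915 × 10^9 m²/s²
v_esc = √(2GM/r) = 58899.5 m/s ≈ 12.43 AU/year

Final answer: 12.43 AU/year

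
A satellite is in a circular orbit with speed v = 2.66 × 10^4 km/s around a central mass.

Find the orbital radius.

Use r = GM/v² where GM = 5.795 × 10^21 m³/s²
v = 2.66 × 10^4 km/s = 2.66 × 10^7 m/s
GM = 5.795 × 10^21 m³/s²
v² = 7.0756 × 10^14 m²/s²
r = GM/v² = (5.795 × 10^21) / (7.0756 × 10^14) = 8.19012 × 10^6 m ≈ 8.19 Mm

Final answer: 8.19 Mm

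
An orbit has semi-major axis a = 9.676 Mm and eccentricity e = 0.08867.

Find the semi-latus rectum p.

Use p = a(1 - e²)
a = 9.676 Mm = 9.676 × 10^6 m
e = 0.08867,  e² = 0.00786237,  1 − e² = 0.992138
p = a(1 − e²) = 9.676 × 10^6 m × 0.992138 = 9.59992 × 10^6 m ≈ 9.6 Mm

Final answer: p = 9.6 Mm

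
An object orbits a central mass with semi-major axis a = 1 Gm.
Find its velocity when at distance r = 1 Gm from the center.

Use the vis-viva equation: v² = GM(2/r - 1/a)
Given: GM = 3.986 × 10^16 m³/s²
a = 1 Gm = 1 × 10^9 m
r = 1 Gm = 1 × 10^9 m
GM = 3.986 × 10^16 m³/s²
2/r − 1/a = 2 × 10^-9 − 1 × 10^-9 = 1 × 10^-9 m⁻¹
v² = GM (2/r − 1/a) = 3.986 × 10^7 m²/s²
v = 6313.48 m/s ≈ 6.313 km/s

Final answer: 6.313 km/s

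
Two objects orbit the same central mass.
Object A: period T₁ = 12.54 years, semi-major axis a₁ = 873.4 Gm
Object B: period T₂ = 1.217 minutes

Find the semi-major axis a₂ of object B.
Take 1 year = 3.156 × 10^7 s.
T₁ = 12.54 years = 3.95762 × 10^8 s
T₂ = 1.217 minutes = 73.02 s
a₁ = 873.4 Gm = 8.734 × 10^11 m
Kepler's third law: (T₂/T₁)² = (a₂/a₁)³  ⇒  a₂ = a₁ (T₂/T₁)^(2/3)
T₂/T₁ = 1.84505 × 10^-7
(T₂/T₁)^(2/3) = 3.24094 × 10^-5
a₂ = 8.734 × 10^11 m × 3.24094 × 10^-5 = 2.83064 × 10^7 m ≈ 28.31 Mm

Final answer: a₂ = 28.31 Mm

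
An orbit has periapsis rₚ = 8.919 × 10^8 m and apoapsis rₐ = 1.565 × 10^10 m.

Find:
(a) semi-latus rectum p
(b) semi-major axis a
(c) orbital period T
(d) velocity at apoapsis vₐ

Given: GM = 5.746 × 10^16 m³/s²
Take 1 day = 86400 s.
rₚ = 8.919 × 10^8 m
rₐ = 1.565 × 10^10 m
GM = 5.746 × 10^16 m³/s²
a = (rₚ + rₐ)/2 = 8.27095 × 10^9 m
e = (rₐ − rₚ)/(rₐ + rₚ) = (1.47581 × 10^10) / (1.65419 × 10^10) = 0.892165
(a) 1 − e² = 0.204042;  p = a(1 − e²) = 8.27095 × 10^9 × 0.204042 = 1.68762 × 10^9 m ≈ 1.688 × 10^9 m
(b) a = 8.27095 × 10^9 m ≈ 8.271 × 10^9 m
(c) a³ = 5.65804 × 10^29 m³;  T = 2π √(a³/GM) = 2π × 3.13798 × 10^6 s = 1.97165 × 10^7 s ≈ 228.2 days
(d) vₐ² = GM (2/rₐ − 1/a) = 5.746 × 10^16 × (1.27796 × 10^-10 − 1.20905 × 10^-10) = 395924 m²/s²;  vₐ = 629.225 m/s ≈ 629.2 m/s

Final answer:
(a) semi-latus rectum p = 1.688 × 10^9 m
(b) semi-major axis a = 8.271 × 10^9 m
(c) orbital period T = 228.2 days
(d) velocity at apoapsis vₐ = 629.2 m/s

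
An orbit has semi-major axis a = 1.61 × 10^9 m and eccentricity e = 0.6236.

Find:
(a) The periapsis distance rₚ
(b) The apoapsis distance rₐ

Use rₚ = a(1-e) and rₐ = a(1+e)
a = 1.61 × 10^9 m
e = 0.6236:  1 − e = 0.3764,  1 + e = 1.6236
(a) rₚ = a(1 − e) = 1.61 × 10^9 m × 0.3764 = 6.06004 × 10^8 m ≈ 6.06 × 10^8 m
(b) rₐ = a(1 + e) = 1.61 × 10^9 m × 1.6236 = 2.614 × 10^9 m ≈ 2.614 × 10^9 m

Final answer:
(a) rₚ = 6.06 × 10^8 m
(b) rₐ = 2.614 × 10^9 m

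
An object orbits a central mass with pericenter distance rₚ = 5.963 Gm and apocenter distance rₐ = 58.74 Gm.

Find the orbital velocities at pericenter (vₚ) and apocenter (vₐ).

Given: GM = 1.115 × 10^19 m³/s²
rₚ = 5.963 Gm = 5.963 × 10^9 m
rₐ = 58.74 Gm = 5.874 × 10^10 m
GM = 1.115 × 10^19 m³/s²
a = (rₚ + rₐ)/2 = 3.23515 × 10^10 m
Vis-viva: v² = GM (2/r − 1/a)
vₚ² = 1.115 × 10^19 × (3.35402 × 10^-10 − 3.09105 × 10^-11) = 3.39508 × 10^9 m²/s²
vₚ = 58267.3 m/s ≈ 58.27 km/s
vₐ² = 1.115 × 10^19 × (3.40483 × 10^-11 − 3.09105 × 10^-11) = 3.49874 × 10^7 m²/s²
vₐ = 5915.01 m/s ≈ 5.915 km/s

Final answer: vₚ = 58.27 km/s, vₐ = 5.915 km/s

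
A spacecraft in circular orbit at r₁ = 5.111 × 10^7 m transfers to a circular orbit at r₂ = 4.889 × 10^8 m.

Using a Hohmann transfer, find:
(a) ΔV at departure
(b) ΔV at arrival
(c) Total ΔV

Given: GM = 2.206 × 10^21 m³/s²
r₁ = 5.111 × 10^7 m
r₂ = 4.889 × 10^8 m
GM = 2.206 × 10^21 m³/s²
Transfer ellipse: a_t = (r₁ + r₂)/2 = 2.70005 × 10^8 m
Circular speed at r₁: v₁ = √(GM/r₁) = 6.56976 × 10^6 m/s
Transfer speed at r₁ (periapsis): v₁ₜ = √(GM(2/r₁ − 1/a_t)) = 8.84044 × 10^6 m/s
(a) ΔV₁ = v₁ₜ − v₁ = 2.27068 × 10^6 m/s ≈ 2271 km/s
Circular speed at r₂: v₂ = √(GM/r₂) = 2.12419 × 10^6 m/s
Transfer speed at r₂ (apoapsis): v₂ₜ = √(GM(2/r₂ − 1/a_t)) = 924187 m/s
(b) ΔV₂ = v₂ − v₂ₜ = 1.2 × 10^6 m/s ≈ 1200 km/s
(c) ΔV_total = ΔV₁ + ΔV₂ = 3.47068 × 10^6 m/s ≈ 3471 km/s

Final answer:
(a) ΔV₁ = 2271 km/s
(b) ΔV₂ = 1200 km/s
(c) ΔV_total = 3471 km/s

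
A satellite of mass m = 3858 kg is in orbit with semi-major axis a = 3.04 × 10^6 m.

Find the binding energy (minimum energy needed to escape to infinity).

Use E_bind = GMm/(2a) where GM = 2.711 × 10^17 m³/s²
a = 3.04 × 10^6 m
GM = 2.711 × 10^17 m³/s²
m = 3858 kg
GMm = 2.711 × 10^17 × 3858 = 1.0459 × 10^21 m³·kg/s²
2a = 6.08 × 10^6 m
E_bind = GMm/(2a) = 1.72024 × 10^14 J ≈ 172 TJ

Final answer: 172 TJ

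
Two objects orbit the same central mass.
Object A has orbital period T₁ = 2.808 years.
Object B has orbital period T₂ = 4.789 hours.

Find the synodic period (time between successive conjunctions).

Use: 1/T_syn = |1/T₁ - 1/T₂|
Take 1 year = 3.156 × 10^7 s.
T₁ = 2.808 years = 8.86205 × 10^7 s
T₂ = 4.789 hours = 17240.4 s
1/T₁ = 1.12841 × 10^-8 s⁻¹
1/T₂ = 5.80033 × 10^-5 s⁻¹
|1/T₁ − 1/T₂| = 5.7992 × 10^-5 s⁻¹
T_syn = 1 / |1/T₁ − 1/T₂| = 17243.8 s ≈ 4.79 hours

Final answer: T_syn = 4.79 hours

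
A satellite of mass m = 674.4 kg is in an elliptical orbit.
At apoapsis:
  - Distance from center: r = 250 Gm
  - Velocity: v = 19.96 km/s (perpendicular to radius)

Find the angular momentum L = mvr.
r = 250 Gm = 2.5 × 10^11 m
v = 19.96 km/s = 19960 m/s
vr = 19960 × 2.5 × 10^11 = 4.99 × 10^15 m²/s
L = m × vr = 674.4 × 4.99 × 10^15 = 3.36526 × 10^18 kg·m²/s ≈ 3.365 × 10^18 kg·m²/s

Final answer: L = 3.365 × 10^18 kg·m²/s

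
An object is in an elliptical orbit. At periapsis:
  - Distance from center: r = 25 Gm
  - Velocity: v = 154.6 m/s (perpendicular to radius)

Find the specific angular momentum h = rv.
r = 25 Gm = 2.5 × 10^10 m
v = 154.6 m/s
h = rv = 2.5 × 10^10 × 154.6 = 3.865 × 10^12 m²/s ≈ 3.865 × 10^12 m²/s

Final answer: h = 3.865 × 10^12 m²/s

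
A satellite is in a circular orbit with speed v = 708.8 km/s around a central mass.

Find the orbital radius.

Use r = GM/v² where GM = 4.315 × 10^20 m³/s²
v = 708.8 km/s = 708800 m/s
GM = 4.315 × 10^20 m³/s²
v² = 5.02397 × 10^11 m²/s²
r = GM/v² = (4.315 × 10^20) / (5.02397 × 10^11) = 8.58882 × 10^8 m ≈ 858.9 Mm

Final answer: 858.9 Mm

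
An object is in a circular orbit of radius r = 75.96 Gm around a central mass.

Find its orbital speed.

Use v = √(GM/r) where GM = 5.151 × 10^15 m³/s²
r = 75.96 Gm = 7.596 × 10^10 m
GM = 5.151 × 10^15 m³/s²
GM/r = (5.151 × 10^15) / (7.596 × 10^10) = 67812 m²/s²
v = √(GM/r) = 260.407 m/s ≈ 260.4 m/s

Final answer: 260.4 m/s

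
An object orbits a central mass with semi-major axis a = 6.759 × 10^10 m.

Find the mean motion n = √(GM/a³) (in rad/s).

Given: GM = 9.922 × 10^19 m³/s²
a = 6.759 × 10^10 m
GM = 9.922 × 10^19 m³/s²
a³ = 3.08779 × 10^32 m³
GM/a³ = (9.922 × 10^19) / (3.08779 × 10^32) = 3.2133 × 10^-13 s⁻²
n = √(GM/a³) = 5.6686 × 10^-7 rad/s ≈ 5.669 × 10^-7 rad/s

Final answer: n = 5.669 × 10^-7 rad/s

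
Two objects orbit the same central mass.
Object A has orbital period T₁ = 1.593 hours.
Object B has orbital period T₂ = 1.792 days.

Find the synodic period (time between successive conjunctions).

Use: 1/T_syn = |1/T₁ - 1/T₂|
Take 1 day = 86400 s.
T₁ = 1.593 hours = 5734.8 s
T₂ = 1.792 days = 154829 s
1/T₁ = 0.000174374 s⁻¹
1/T₂ = 6.45875 × 10^-6 s⁻¹
|1/T₁ − 1/T₂| = 0.000167915 s⁻¹
T_syn = 1 / |1/T₁ − 1/T₂| = 5955.39 s ≈ 1.654 hours

Final answer: T_syn = 1.654 hours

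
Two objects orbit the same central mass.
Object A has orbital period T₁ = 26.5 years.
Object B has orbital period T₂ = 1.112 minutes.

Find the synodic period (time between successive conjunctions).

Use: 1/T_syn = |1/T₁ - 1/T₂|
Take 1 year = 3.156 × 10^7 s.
T₁ = 26.5 years = 8.3634 × 10^8 s
T₂ = 1.112 minutes = 66.72 s
1/T₁ = 1.19569 × 10^-9 s⁻¹
1/T₂ = 0.014988 s⁻¹
|1/T₁ − 1/T₂| = 0.014988 s⁻¹
T_syn = 1 / |1/T₁ − 1/T₂| = 66.72 s ≈ 1.112 minutes

Final answer: T_syn = 1.112 minutes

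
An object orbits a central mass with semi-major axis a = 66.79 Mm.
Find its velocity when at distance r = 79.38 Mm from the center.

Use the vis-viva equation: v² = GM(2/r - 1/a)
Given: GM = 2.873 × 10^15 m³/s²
a = 66.79 Mm = 6.679 × 10^7 m
r = 79.38 Mm = 7.938 × 10^7 m
GM = 2.873 × 10^15 m³/s²
2/r − 1/a = 2.51953 × 10^-8 − 1.49723 × 10^-8 = 1.0223 × 10^-8 m⁻¹
v² = GM (2/r − 1/a) = 2.93706 × 10^7 m²/s²
v = 5419.46 m/s ≈ 5.419 km/s

Final answer: 5.419 km/s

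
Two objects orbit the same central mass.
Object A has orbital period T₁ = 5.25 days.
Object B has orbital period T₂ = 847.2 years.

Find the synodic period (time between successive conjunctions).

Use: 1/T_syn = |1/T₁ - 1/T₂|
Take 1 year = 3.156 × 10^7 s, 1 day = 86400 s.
T₁ = 5.25 days = 453600 s
T₂ = 847.2 years = 2.67376 × 10^10 s
1/T₁ = 2.20459 × 10^-6 s⁻¹
1/T₂ = 3.74005 × 10^-11 s⁻¹
|1/T₁ − 1/T₂| = 2.20455 × 10^-6 s⁻¹
T_syn = 1 / |1/T₁ − 1/T₂| = 453608 s ≈ 5.25 days

Final answer: T_syn = 5.25 days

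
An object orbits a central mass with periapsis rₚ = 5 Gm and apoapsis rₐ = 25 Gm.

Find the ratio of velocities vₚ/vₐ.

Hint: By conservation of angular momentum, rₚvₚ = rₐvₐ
rₚ = 5 Gm = 5 × 10^9 m
rₐ = 25 Gm = 2.5 × 10^10 m
rₚvₚ = rₐvₐ  ⇒  vₚ/vₐ = rₐ/rₚ
vₚ/vₐ = (2.5 × 10^10) / (5 × 10^9) = 5

Final answer: vₚ/vₐ = 5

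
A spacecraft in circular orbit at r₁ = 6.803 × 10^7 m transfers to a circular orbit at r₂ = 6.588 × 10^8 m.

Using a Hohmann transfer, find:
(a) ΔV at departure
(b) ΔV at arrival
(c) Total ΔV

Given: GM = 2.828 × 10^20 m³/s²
r₁ = 6.803 × 10^7 m
r₂ = 6.588 × 10^8 m
GM = 2.828 × 10^20 m³/s²
Transfer ellipse: a_t = (r₁ + r₂)/2 = 3.63415 × 10^8 m
Circular speed at r₁: v₁ = √(GM/r₁) = 2.03887 × 10^6 m/s
Transfer speed at r₁ (periapsis): v₁ₜ = √(GM(2/r₁ − 1/a_t)) = 2.74514 × 10^6 m/s
(a) ΔV₁ = v₁ₜ − v₁ = 706272 m/s ≈ 706.3 km/s
Circular speed at r₂: v₂ = √(GM/r₂) = 655183 m/s
Transfer speed at r₂ (apoapsis): v₂ₜ = √(GM(2/r₂ − 1/a_t)) = 283473 m/s
(b) ΔV₂ = v₂ − v₂ₜ = 371710 m/s ≈ 371.7 km/s
(c) ΔV_total = ΔV₁ + ΔV₂ = 1.07798 × 10^6 m/s ≈ 1078 km/s

Final answer:
(a) ΔV₁ = 706.3 km/s
(b) ΔV₂ = 371.7 km/s
(c) ΔV_total = 1078 km/s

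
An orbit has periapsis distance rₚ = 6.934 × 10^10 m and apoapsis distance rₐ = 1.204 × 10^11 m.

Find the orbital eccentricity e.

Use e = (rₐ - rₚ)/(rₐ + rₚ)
rₚ = 6.934 × 10^10 m
rₐ = 1.204 × 10^11 m
rₐ − rₚ = 5.106 × 10^10 m
rₐ + rₚ = 1.8974 × 10^11 m
e = (rₐ − rₚ)/(rₐ + rₚ) = 0.269105

Final answer: e = 0.2691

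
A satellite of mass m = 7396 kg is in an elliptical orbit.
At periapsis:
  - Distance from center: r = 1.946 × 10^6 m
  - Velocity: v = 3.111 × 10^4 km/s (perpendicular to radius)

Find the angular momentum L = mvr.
r = 1.946 × 10^6 m
v = 3.111 × 10^4 km/s = 3.111 × 10^7 m/s
vr = 3.111 × 10^7 × 1.946 × 10^6 = 6.05401 × 10^13 m²/s
L = m × vr = 7396 × 6.05401 × 10^13 = 4.47754 × 10^17 kg·m²/s ≈ 4.478 × 10^17 kg·m²/s

Final answer: L = 4.478 × 10^17 kg·m²/s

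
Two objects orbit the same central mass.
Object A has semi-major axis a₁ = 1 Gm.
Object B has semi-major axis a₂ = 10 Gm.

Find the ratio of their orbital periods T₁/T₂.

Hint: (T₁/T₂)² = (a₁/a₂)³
a₁ = 1 Gm = 1 × 10^9 m
a₂ = 10 Gm = 1 × 10^10 m
a₁/a₂ = 0.1
T₁/T₂ = (a₁/a₂)^(3/2) = (0.1)^1.5 = 0.0316228

Final answer: T₁/T₂ = 0.03162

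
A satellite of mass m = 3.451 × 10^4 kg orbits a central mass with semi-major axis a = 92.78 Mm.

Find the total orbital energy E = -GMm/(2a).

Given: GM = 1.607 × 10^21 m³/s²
a = 92.78 Mm = 9.278 × 10^7 m
GM = 1.607 × 10^21 m³/s²
2a = 1.8556 × 10^8 m
GMm = 1.607 × 10^21 × 34510 = 5.54576 × 10^25 m³·kg/s²
E = −GMm/(2a) = -2.98866 × 10^17 J ≈ -298.9 PJ

Final answer: -298.9 PJ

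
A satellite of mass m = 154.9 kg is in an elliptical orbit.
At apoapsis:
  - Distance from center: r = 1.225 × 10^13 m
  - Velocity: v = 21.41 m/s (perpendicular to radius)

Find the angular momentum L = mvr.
r = 1.225 × 10^13 m
v = 21.41 m/s
vr = 21.41 × 1.225 × 10^13 = 2.62272 × 10^14 m²/s
L = m × vr = 154.9 × 2.62272 × 10^14 = 4.0626 × 10^16 kg·m²/s ≈ 4.063 × 10^16 kg·m²/s

Final answer: L = 4.063 × 10^16 kg·m²/s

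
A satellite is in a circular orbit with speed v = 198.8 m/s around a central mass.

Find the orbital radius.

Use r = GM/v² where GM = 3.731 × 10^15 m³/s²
v = 198.8 m/s
GM = 3.731 × 10^15 m³/s²
v² = 39521.4 m²/s²
r = GM/v² = (3.731 × 10^15) / 39521.4 = 9.44045 × 10^10 m ≈ 94.4 Gm

Final answer: 94.4 Gm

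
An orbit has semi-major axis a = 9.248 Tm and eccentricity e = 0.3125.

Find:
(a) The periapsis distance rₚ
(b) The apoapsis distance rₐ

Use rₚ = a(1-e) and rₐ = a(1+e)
a = 9.248 Tm = 9.248 × 10^12 m
e = 0.3125:  1 − e = 0.6875,  1 + e = 1.3125
(a) rₚ = a(1 − e) = 9.248 × 10^12 m × 0.6875 = 6.358 × 10^12 m ≈ 6.358 Tm
(b) rₐ = a(1 + e) = 9.248 × 10^12 m × 1.3125 = 1.2138 × 10^13 m ≈ 12.14 Tm

Final answer:
(a) rₚ = 6.358 Tm
(b) rₐ = 12.14 Tm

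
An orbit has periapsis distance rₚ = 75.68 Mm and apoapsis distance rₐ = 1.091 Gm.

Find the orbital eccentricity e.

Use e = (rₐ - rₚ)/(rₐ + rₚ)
rₚ = 75.68 Mm = 7.568 × 10^7 m
rₐ = 1.091 Gm = 1.091 × 10^9 m
rₐ − rₚ = 1.01532 × 10^9 m
rₐ + rₚ = 1.16668 × 10^9 m
e = (rₐ − rₚ)/(rₐ + rₚ) = 0.870264

Final answer: e = 0.8703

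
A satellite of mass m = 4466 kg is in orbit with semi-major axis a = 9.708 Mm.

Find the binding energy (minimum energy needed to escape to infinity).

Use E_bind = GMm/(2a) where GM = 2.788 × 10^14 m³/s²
a = 9.708 Mm = 9.708 × 10^6 m
GM = 2.788 × 10^14 m³/s²
m = 4466 kg
GMm = 2.788 × 10^14 × 4466 = 1.24512 × 10^18 m³·kg/s²
2a = 1.9416 × 10^7 m
E_bind = GMm/(2a) = 6.41286 × 10^10 J ≈ 64.13 GJ

Final answer: 64.13 GJ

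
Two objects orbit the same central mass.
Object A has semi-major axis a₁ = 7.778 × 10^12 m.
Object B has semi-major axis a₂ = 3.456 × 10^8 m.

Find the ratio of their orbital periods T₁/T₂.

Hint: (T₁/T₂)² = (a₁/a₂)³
a₁ = 7.778 × 10^12 m
a₂ = 3.456 × 10^8 m
a₁/a₂ = 22505.8
T₁/T₂ = (a₁/a₂)^(3/2) = (22505.8)^1.5 = 3.3763 × 10^6

Final answer: T₁/T₂ = 3.376 × 10^6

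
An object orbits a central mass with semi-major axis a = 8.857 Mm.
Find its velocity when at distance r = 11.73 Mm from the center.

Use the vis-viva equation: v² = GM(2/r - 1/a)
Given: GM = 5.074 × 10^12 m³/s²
a = 8.857 Mm = 8.857 × 10^6 m
r = 11.73 Mm = 1.173 × 10^7 m
GM = 5.074 × 10^12 m³/s²
2/r − 1/a = 1.70503 × 10^-7 − 1.12905 × 10^-7 = 5.75979 × 10^-8 m⁻¹
v² = GM (2/r − 1/a) = 292252 m²/s²
v = 540.603 m/s ≈ 540.6 m/s

Final answer: 540.6 m/s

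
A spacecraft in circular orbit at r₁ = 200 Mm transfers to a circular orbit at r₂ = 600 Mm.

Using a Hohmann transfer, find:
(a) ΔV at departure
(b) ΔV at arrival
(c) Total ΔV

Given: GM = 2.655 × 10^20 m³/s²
r₁ = 200 Mm = 2 × 10^8 m
r₂ = 600 Mm = 6 × 10^8 m
GM = 2.655 × 10^20 m³/s²
Transfer ellipse: a_t = (r₁ + r₂)/2 = 4 × 10^8 m
Circular speed at r₁: v₁ = √(GM/r₁) = 1.15217 × 10^6 m/s
Transfer speed at r₁ (periapsis): v₁ₜ = √(GM(2/r₁ − 1/a_t)) = 1.41112 × 10^6 m/s
(a) ΔV₁ = v₁ₜ − v₁ = 258945 m/s ≈ 258.9 km/s
Circular speed at r₂: v₂ = √(GM/r₂) = 665207 m/s
Transfer speed at r₂ (apoapsis): v₂ₜ = √(GM(2/r₂ − 1/a_t)) = 470372 m/s
(b) ΔV₂ = v₂ − v₂ₜ = 194835 m/s ≈ 194.8 km/s
(c) ΔV_total = ΔV₁ + ΔV₂ = 453779 m/s ≈ 453.8 km/s

Final answer:
(a) ΔV₁ = 258.9 km/s
(b) ΔV₂ = 194.8 km/s
(c) ΔV_total = 453.8 km/s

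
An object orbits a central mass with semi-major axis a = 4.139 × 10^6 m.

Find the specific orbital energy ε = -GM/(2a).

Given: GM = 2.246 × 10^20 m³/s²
a = 4.139 × 10^6 m
GM = 2.246 × 10^20 m³/s²
2a = 8.278 × 10^6 m
ε = −GM/(2a) = -2.71322 × 10^13 J/kg ≈ -2.713 × 10^4 GJ/kg

Final answer: -2.713 × 10^4 GJ/kg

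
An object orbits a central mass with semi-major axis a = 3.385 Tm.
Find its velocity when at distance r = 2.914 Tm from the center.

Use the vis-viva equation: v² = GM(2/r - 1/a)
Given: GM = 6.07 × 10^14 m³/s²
a = 3.385 Tm = 3.385 × 10^12 m
r = 2.914 Tm = 2.914 × 10^12 m
GM = 6.07 × 10^14 m³/s²
2/r − 1/a = 6.86342 × 10^-13 − 2.95421 × 10^-13 = 3.90921 × 10^-13 m⁻¹
v² = GM (2/r − 1/a) = 237.289 m²/s²
v = 15.4042 m/s ≈ 15.4 m/s

Final answer: 15.4 m/s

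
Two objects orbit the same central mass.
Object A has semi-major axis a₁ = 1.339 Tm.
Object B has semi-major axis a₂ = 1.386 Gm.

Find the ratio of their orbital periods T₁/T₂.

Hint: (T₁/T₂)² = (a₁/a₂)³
a₁ = 1.339 Tm = 1.339 × 10^12 m
a₂ = 1.386 Gm = 1.386 × 10^9 m
a₁/a₂ = 966.089
T₁/T₂ = (a₁/a₂)^(3/2) = (966.089)^1.5 = 30028

Final answer: T₁/T₂ = 3.003 × 10^4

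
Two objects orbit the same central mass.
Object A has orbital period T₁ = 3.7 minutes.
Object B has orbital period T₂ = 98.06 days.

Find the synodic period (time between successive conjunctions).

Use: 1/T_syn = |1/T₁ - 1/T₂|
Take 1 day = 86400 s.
T₁ = 3.7 minutes = 222 s
T₂ = 98.06 days = 8.47238 × 10^6 s
1/T₁ = 0.0045045 s⁻¹
1/T₂ = 1.18031 × 10^-7 s⁻¹
|1/T₁ − 1/T₂| = 0.00450439 s⁻¹
T_syn = 1 / |1/T₁ − 1/T₂| = 222.006 s ≈ 3.7 minutes

Final answer: T_syn = 3.7 minutes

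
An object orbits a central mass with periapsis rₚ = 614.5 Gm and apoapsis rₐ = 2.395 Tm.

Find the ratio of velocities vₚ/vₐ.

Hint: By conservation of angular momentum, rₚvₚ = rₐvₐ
rₚ = 614.5 Gm = 6.145 × 10^11 m
rₐ = 2.395 Tm = 2.395 × 10^12 m
rₚvₚ = rₐvₐ  ⇒  vₚ/vₐ = rₐ/rₚ
vₚ/vₐ = (2.395 × 10^12) / (6.145 × 10^11) = 3.89748

Final answer: vₚ/vₐ = 3.897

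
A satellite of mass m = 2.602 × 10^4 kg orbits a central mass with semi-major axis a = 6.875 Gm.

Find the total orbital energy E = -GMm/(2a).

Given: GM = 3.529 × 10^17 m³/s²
a = 6.875 Gm = 6.875 × 10^9 m
GM = 3.529 × 10^17 m³/s²
2a = 1.375 × 10^10 m
GMm = 3.529 × 10^17 × 26020 = 9.18246 × 10^21 m³·kg/s²
E = −GMm/(2a) = -6.67815 × 10^11 J ≈ -667.8 GJ

Final answer: -667.8 GJ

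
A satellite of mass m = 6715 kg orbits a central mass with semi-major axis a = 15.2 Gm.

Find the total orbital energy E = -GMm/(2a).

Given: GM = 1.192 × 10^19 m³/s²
a = 15.2 Gm = 1.52 × 10^10 m
GM = 1.192 × 10^19 m³/s²
2a = 3.04 × 10^10 m
GMm = 1.192 × 10^19 × 6715 = 8.00428 × 10^22 m³·kg/s²
E = −GMm/(2a) = -2.63299 × 10^12 J ≈ -2.633 TJ

Final answer: -2.633 TJ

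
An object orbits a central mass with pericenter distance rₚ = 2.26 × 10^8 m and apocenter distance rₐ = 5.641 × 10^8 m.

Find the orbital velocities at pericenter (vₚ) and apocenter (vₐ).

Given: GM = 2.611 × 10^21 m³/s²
rₚ = 2.26 × 10^8 m
rₐ = 5.641 × 10^8 m
GM = 2.611 × 10^21 m³/s²
a = (rₚ + rₐ)/2 = 3.9505 × 10^8 m
Vis-viva: v² = GM (2/r − 1/a)
vₚ² = 2.611 × 10^21 × (8.84956 × 10^-9 − 2.53133 × 10^-9) = 1.64969 × 10^13 m²/s²
vₚ = 4.06164 × 10^6 m/s ≈ 4062 km/s
vₐ² = 2.611 × 10^21 × (3.54547 × 10^-9 − 2.53133 × 10^-9) = 2.64793 × 10^12 m²/s²
vₐ = 1.62725 × 10^6 m/s ≈ 1627 km/s

Final answer: vₚ = 4062 km/s, vₐ = 1627 km/s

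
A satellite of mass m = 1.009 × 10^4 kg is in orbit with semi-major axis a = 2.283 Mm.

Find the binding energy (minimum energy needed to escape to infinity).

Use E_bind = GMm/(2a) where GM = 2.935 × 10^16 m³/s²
a = 2.283 Mm = 2.283 × 10^6 m
GM = 2.935 × 10^16 m³/s²
m = 1.009 × 10^4 kg
GMm = 2.935 × 10^16 × 10090 = 2.96142 × 10^20 m³·kg/s²
2a = 4.566 × 10^6 m
E_bind = GMm/(2a) = 6.4858 × 10^13 J ≈ 64.86 TJ

Final answer: 64.86 TJ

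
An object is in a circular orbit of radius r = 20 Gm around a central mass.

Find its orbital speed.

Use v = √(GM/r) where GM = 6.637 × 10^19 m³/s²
r = 20 Gm = 2 × 10^10 m
GM = 6.637 × 10^19 m³/s²
GM/r = (6.637 × 10^19) / (2 × 10^10) = 3.3185 × 10^9 m²/s²
v = √(GM/r) = 57606.4 m/s ≈ 57.61 km/s

Final answer: 57.61 km/s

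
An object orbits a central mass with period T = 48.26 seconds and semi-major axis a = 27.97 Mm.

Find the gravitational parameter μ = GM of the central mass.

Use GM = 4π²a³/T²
T = 48.26 seconds
a = 27.97 Mm = 2.797 × 10^7 m
a³ = 2.18815 × 10^22 m³
T² = 2329.03 s²
GM = 4π² × (2.18815 × 10^22) / 2329.03 = 3.70905 × 10^20 m³/s²
GM ≈ 3.709 × 10^20 m³/s²

Final answer: GM = 3.709 × 10^20 m³/s²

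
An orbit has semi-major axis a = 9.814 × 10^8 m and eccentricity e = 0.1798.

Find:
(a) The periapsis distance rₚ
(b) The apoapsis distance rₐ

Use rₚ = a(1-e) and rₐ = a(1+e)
a = 9.814 × 10^8 m
e = 0.1798:  1 − e = 0.8202,  1 + e = 1.1798
(a) rₚ = a(1 − e) = 9.814 × 10^8 m × 0.8202 = 8.04944 × 10^8 m ≈ 8.049 × 10^8 m
(b) rₐ = a(1 + e) = 9.814 × 10^8 m × 1.1798 = 1.15786 × 10^9 m ≈ 1.158 × 10^9 m

Final answer:
(a) rₚ = 8.049 × 10^8 m
(b) rₐ = 1.158 × 10^9 m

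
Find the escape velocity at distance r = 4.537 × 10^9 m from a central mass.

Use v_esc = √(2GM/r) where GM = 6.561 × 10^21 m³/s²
r = 4.537 × 10^9 m
GM = 6.561 × 10^21 m³/s²
2GM/r = 2 × (6.561 × 10^21) / (4.537 × 10^9) = 2.89222 × 10^12 m²/s²
v_esc = √(2GM/r) = 1.70065 × 10^6 m/s ≈ 1701 km/s

Final answer: 1701 km/s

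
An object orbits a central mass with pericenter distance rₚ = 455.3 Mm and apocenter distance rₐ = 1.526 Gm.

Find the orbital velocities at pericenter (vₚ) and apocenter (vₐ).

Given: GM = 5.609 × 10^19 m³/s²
rₚ = 455.3 Mm = 4.553 × 10^8 m
rₐ = 1.526 Gm = 1.526 × 10^9 m
GM = 5.609 × 10^19 m³/s²
a = (rₚ + rₐ)/2 = 9.9065 × 10^8 m
Vis-viva: v² = GM (2/r − 1/a)
vₚ² = 5.609 × 10^19 × (4.39271 × 10^-9 − 1.00944 × 10^-9) = 1.89768 × 10^11 m²/s²
vₚ = 435623 m/s ≈ 435.6 km/s
vₐ² = 5.609 × 10^19 × (1.31062 × 10^-9 − 1.00944 × 10^-9) = 1.68931 × 10^10 m²/s²
vₐ = 129973 m/s ≈ 130 km/s

Final answer: vₚ = 435.6 km/s, vₐ = 130 km/s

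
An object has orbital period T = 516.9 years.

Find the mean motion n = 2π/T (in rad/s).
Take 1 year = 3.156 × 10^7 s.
T = 516.9 years = 1.63134 × 10^10 s
n = 2π / (1.63134 × 10^10 s) = 3.85156 × 10^-10 rad/s ≈ 3.852 × 10^-10 rad/s

Final answer: n = 3.852 × 10^-10 rad/s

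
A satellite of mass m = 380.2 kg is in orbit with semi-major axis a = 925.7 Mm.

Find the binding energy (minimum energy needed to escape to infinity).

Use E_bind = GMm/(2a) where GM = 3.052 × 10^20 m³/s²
a = 925.7 Mm = 9.257 × 10^8 m
GM = 3.052 × 10^20 m³/s²
m = 380.2 kg
GMm = 3.052 × 10^20 × 380.2 = 1.16037 × 10^23 m³·kg/s²
2a = 1.8514 × 10^9 m
E_bind = GMm/(2a) = 6.26753 × 10^13 J ≈ 62.68 TJ

Final answer: 62.68 TJ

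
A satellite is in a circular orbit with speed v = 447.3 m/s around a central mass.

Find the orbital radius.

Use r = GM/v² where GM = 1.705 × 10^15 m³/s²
v = 447.3 m/s
GM = 1.705 × 10^15 m³/s²
v² = 200077 m²/s²
r = GM/v² = (1.705 × 10^15) / 200077 = 8.52171 × 10^9 m ≈ 8.522 × 10^9 m

Final answer: 8.522 × 10^9 m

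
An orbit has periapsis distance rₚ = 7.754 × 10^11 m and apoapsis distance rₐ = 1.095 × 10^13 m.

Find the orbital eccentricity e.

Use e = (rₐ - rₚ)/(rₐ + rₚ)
rₚ = 7.754 × 10^11 m
rₐ = 1.095 × 10^13 m
rₐ − rₚ = 1.01746 × 10^13 m
rₐ + rₚ = 1.17254 × 10^13 m
e = (rₐ − rₚ)/(rₐ + rₚ) = 0.86774

Final answer: e = 0.8677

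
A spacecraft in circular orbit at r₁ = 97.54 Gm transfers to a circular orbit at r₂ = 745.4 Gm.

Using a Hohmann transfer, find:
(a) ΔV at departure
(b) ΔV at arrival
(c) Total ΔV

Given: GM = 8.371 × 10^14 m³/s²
r₁ = 97.54 Gm = 9.754 × 10^10 m
r₂ = 745.4 Gm = 7.454 × 10^11 m
GM = 8.371 × 10^14 m³/s²
Transfer ellipse: a_t = (r₁ + r₂)/2 = 4.2147 × 10^11 m
Circular speed at r₁: v₁ = √(GM/r₁) = 92.6397 m/s
Transfer speed at r₁ (periapsis): v₁ₜ = √(GM(2/r₁ − 1/a_t)) = 123.199 m/s
(a) ΔV₁ = v₁ₜ − v₁ = 30.5597 m/s ≈ 30.56 m/s
Circular speed at r₂: v₂ = √(GM/r₂) = 33.5115 m/s
Transfer speed at r₂ (apoapsis): v₂ₜ = √(GM(2/r₂ − 1/a_t)) = 16.1214 m/s
(b) ΔV₂ = v₂ − v₂ₜ = 17.3901 m/s ≈ 17.39 m/s
(c) ΔV_total = ΔV₁ + ΔV₂ = 47.9498 m/s ≈ 47.95 m/s

Final answer:
(a) ΔV₁ = 30.56 m/s
(b) ΔV₂ = 17.39 m/s
(c) ΔV_total = 47.95 m/s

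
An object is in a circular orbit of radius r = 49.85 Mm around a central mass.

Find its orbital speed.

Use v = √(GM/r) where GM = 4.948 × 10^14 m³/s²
r = 49.85 Mm = 4.985 × 10^7 m
GM = 4.948 × 10^14 m³/s²
GM/r = (4.948 × 10^14) / (4.985 × 10^7) = 9.92578 × 10^6 m²/s²
v = √(GM/r) = 3150.52 m/s ≈ 3.151 km/s

Final answer: 3.151 km/s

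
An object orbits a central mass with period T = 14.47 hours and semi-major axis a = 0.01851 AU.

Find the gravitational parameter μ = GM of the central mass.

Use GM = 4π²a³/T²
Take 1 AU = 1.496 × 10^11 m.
T = 14.47 hours = 52092 s
a = 0.01851 AU = 2.7691 × 10^9 m
a³ = 2.12331 × 10^28 m³
T² = 2.71358 × 10^9 s²
GM = 4π² × (2.12331 × 10^28) / (2.71358 × 10^9) = 3.0891 × 10^20 m³/s²
GM ≈ 3.089 × 10^20 m³/s²

Final answer: GM = 3.089 × 10^20 m³/s²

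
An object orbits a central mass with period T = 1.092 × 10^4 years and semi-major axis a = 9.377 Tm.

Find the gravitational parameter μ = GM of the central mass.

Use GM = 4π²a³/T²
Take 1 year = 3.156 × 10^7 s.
T = 1.092 × 10^4 years = 3.44635 × 10^11 s
a = 9.377 Tm = 9.377 × 10^12 m
a³ = 8.24502 × 10^38 m³
T² = 1.18773 × 10^23 s²
GM = 4π² × (8.24502 × 10^38) / (1.18773 × 10^23) = 2.74052 × 10^17 m³/s²
GM ≈ 2.741 × 10^17 m³/s²

Final answer: GM = 2.741 × 10^17 m³/s²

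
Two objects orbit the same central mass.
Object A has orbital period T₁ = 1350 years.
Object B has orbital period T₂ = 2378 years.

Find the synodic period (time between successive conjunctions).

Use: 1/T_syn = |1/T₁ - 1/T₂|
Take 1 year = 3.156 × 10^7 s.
T₁ = 1350 years = 4.2606 × 10^10 s
T₂ = 2378 years = 7.50497 × 10^10 s
1/T₁ = 2.34709 × 10^-11 s⁻¹
1/T₂ = 1.33245 × 10^-11 s⁻¹
|1/T₁ − 1/T₂| = 1.01464 × 10^-11 s⁻¹
T_syn = 1 / |1/T₁ − 1/T₂| = 9.85575 × 10^10 s ≈ 3123 years

Final answer: T_syn = 3123 years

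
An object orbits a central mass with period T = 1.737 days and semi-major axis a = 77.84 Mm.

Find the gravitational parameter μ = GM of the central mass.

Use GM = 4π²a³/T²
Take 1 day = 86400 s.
T = 1.737 days = 150077 s
a = 77.84 Mm = 7.784 × 10^7 m
a³ = 4.71638 × 10^23 m³
T² = 2.2523 × 10^10 s²
GM = 4π² × (4.71638 × 10^23) / (2.2523 × 10^10) = 8.26687 × 10^14 m³/s²
GM ≈ 8.267 × 10^14 m³/s²

Final answer: GM = 8.267 × 10^14 m³/s²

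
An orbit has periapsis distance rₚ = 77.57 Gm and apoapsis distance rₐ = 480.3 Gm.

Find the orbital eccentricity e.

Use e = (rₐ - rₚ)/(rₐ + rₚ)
rₚ = 77.57 Gm = 7.757 × 10^10 m
rₐ = 480.3 Gm = 4.803 × 10^11 m
rₐ − rₚ = 4.0273 × 10^11 m
rₐ + rₚ = 5.5787 × 10^11 m
e = (rₐ − rₚ)/(rₐ + rₚ) = 0.721907

Final answer: e = 0.7219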